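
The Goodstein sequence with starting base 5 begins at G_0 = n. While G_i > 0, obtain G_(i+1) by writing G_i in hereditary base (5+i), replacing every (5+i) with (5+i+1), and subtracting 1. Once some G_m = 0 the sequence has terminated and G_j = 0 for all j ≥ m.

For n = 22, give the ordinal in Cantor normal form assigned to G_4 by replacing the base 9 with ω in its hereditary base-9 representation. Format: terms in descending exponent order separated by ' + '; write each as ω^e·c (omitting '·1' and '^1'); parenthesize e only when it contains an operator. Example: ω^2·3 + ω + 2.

base 5: 22 = 4·5 + 2; at 6: 4·6 + 2 = 26; next = 25
base 6: 25 = 4·6 + 1; at 7: 4·7 + 1 = 29; next = 28
base 7: 28 = 4·7; at 8: 4·8 = 32; next = 31
base 8: 31 = 3·8 + 7; at 9: 3·9 + 7 = 34; next = 33

ω·3 + 6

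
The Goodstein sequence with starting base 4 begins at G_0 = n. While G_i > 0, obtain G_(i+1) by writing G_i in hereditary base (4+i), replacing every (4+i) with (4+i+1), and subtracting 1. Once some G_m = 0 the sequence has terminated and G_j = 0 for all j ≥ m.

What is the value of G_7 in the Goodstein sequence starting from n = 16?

step 0: 16 = 4^2; sub 5 for 4: 5^2; = 25; G_1 = 25−1 = 24
step 1: 24 = 4·5 + 4; sub 6 for 5: 4·6 + 4; = 28; G_2 = 28−1 = 27
step 2: 27 = 4·6 + 3; sub 7 for 6: 4·7 + 3; = 31; G_3 = 31−1 = 30
step 3: 30 = 4·7 + 2; sub 8 for 7: 4·8 + 2; = 34; G_4 = 34−1 = 33
step 4: 33 = 4·8 + 1; sub 9 for 8: 4·9 + 1; = 37; G_5 = 37−1 = 36
step 5: 36 = 4·9; sub 10 for 9: 4·10; = 40; G_6 = 40−1 = 39
step 6: 39 = 3·10 + 9; sub 11 for 10: 3·11 + 9; = 42; G_7 = 42−1 = 41
step 7: 41 = 3·11 + 8; sub 12 for 11: 3·12 + 8; = 44; G_8 = 44−1 = 43

41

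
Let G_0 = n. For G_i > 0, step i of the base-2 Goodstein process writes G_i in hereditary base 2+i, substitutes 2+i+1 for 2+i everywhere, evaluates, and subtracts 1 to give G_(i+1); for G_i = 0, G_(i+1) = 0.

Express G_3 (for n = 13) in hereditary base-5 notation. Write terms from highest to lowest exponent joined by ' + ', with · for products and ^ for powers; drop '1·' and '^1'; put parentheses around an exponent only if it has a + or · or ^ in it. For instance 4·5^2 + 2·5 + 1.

5^(5 + 1) + 3·5^3 + 3·5^2 + 3·5 + 2

(0) 13|_2 = 2^(2 + 1) + 2^2 + 1 ↦ 3^(3 + 1) + 3^3 + 1|_3 = 109 ⇒ 108
(1) 108|_3 = 3^(3 + 1) + 3^3 ↦ 4^(4 + 1) + 4^4|_4 = 1280 ⇒ 1279
(2) 1279|_4 = 4^(4 + 1) + 3·4^3 + 3·4^2 + 3·4 + 3 ↦ 5^(5 + 1) + 3·5^3 + 3·5^2 + 3·5 + 3|_5 = 16093 ⇒ 16092
(3) 16092|_5 = 5^(5 + 1) + 3·5^3 + 3·5^2 + 3·5 + 2 ↦ 6^(6 + 1) + 3·6^3 + 3·6^2 + 3·6 + 2|_6 = 280712 ⇒ 280711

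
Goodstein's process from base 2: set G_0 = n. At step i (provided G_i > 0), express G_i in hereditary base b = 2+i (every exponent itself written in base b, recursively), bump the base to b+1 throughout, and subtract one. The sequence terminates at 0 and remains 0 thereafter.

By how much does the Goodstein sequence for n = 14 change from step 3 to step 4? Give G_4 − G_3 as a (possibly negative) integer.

step 0: 14 = 2^(2 + 1) + 2^2 + 2; sub 3 for 2: 3^(3 + 1) + 3^3 + 3; = 111; G_1 = 111−1 = 110
step 1: 110 = 3^(3 + 1) + 3^3 + 2; sub 4 for 3: 4^(4 + 1) + 4^4 + 2; = 1282; G_2 = 1282−1 = 1281
step 2: 1281 = 4^(4 + 1) + 4^4 + 1; sub 5 for 4: 5^(5 + 1) + 5^5 + 1; = 18751; G_3 = 18751−1 = 18750
step 3: 18750 = 5^(5 + 1) + 5^5; sub 6 for 5: 6^(6 + 1) + 6^6; = 326592; G_4 = 326592−1 = 326591

307841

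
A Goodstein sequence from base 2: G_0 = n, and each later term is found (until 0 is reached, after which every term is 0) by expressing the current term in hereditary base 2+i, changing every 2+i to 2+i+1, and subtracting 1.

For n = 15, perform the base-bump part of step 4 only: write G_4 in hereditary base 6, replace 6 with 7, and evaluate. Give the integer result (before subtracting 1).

6588345

(0) 15|_2 = 2^(2 + 1) + 2^2 + 2 + 1 ↦ 3^(3 + 1) + 3^3 + 3 + 1|_3 = 112 ⇒ 111
(1) 111|_3 = 3^(3 + 1) + 3^3 + 3 ↦ 4^(4 + 1) + 4^4 + 4|_4 = 1284 ⇒ 1283
(2) 1283|_4 = 4^(4 + 1) + 4^4 + 3 ↦ 5^(5 + 1) + 5^5 + 3|_5 = 18753 ⇒ 18752
(3) 18752|_5 = 5^(5 + 1) + 5^5 + 2 ↦ 6^(6 + 1) + 6^6 + 2|_6 = 326594 ⇒ 326593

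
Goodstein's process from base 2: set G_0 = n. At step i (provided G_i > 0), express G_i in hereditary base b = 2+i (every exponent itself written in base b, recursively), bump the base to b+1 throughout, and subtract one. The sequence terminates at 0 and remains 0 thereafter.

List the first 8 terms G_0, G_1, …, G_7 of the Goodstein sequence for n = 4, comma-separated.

4, 26, 41, 60, 83, 109, 139, 173

step 0: 4 = 2^2; sub 3 for 2: 3^3; = 27; G_1 = 27−1 = 26
step 1: 26 = 2·3^2 + 2·3 + 2; sub 4 for 3: 2·4^2 + 2·4 + 2; = 42; G_2 = 42−1 = 41
step 2: 41 = 2·4^2 + 2·4 + 1; sub 5 for 4: 2·5^2 + 2·5 + 1; = 61; G_3 = 61−1 = 60
step 3: 60 = 2·5^2 + 2·5; sub 6 for 5: 2·6^2 + 2·6; = 84; G_4 = 84−1 = 83
step 4: 83 = 2·6^2 + 6 + 5; sub 7 for 6: 2·7^2 + 7 + 5; = 110; G_5 = 110−1 = 109
step 5: 109 = 2·7^2 + 7 + 4; sub 8 for 7: 2·8^2 + 8 + 4; = 140; G_6 = 140−1 = 139
step 6: 139 = 2·8^2 + 8 + 3; sub 9 for 8: 2·9^2 + 9 + 3; = 174; G_7 = 174−1 = 173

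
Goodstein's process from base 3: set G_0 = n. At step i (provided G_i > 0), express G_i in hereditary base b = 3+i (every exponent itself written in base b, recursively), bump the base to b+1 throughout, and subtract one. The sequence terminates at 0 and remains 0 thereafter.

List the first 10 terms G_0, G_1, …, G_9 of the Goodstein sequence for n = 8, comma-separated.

8, 9, 10, 11, 11, 11, 11, 11, 11, 11

G_0=8  [base 3] 2·3 + 2  →[3↦4]→  2·4 + 2 = 10  −1 ⇒ G_1=9
G_1=9  [base 4] 2·4 + 1  →[4↦5]→  2·5 + 1 = 11  −1 ⇒ G_2=10
G_2=10  [base 5] 2·5  →[5↦6]→  2·6 = 12  −1 ⇒ G_3=11
G_3=11  [base 6] 6 + 5  →[6↦7]→  7 + 5 = 12  −1 ⇒ G_4=11
G_4=11  [base 7] 7 + 4  →[7↦8]→  8 + 4 = 12  −1 ⇒ G_5=11
G_5=11  [base 8] 8 + 3  →[8↦9]→  9 + 3 = 12  −1 ⇒ G_6=11
G_6=11  [base 9] 9 + 2  →[9↦10]→  10 + 2 = 12  −1 ⇒ G_7=11
G_7=11  [base 10] 10 + 1  →[10↦11]→  11 + 1 = 12  −1 ⇒ G_8=11
G_8=11  [base 11] 11  →[11↦12]→  12 = 12  −1 ⇒ G_9=11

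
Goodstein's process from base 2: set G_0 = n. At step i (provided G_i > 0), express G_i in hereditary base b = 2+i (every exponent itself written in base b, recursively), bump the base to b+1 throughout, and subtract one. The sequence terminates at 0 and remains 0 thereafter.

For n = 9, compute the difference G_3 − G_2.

G_0 = 9. HB_2(9) = 2^(2 + 1) + 1. Bump = 82. G_1 = 81.
G_1 = 81. HB_3(81) = 3^(3 + 1). Bump = 1024. G_2 = 1023.
G_2 = 1023. HB_4(1023) = 3·4^4 + 3·4^3 + 3·4^2 + 3·4 + 3. Bump = 9843. G_3 = 9842.

8819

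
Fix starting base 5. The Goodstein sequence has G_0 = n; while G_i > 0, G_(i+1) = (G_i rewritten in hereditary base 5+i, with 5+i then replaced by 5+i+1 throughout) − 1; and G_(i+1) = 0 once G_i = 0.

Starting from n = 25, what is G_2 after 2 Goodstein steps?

39

G_0 = 25. HB_5(25) = 5^2. Bump = 36. G_1 = 35.
G_1 = 35. HB_6(35) = 5·6 + 5. Bump = 40. G_2 = 39.
G_2 = 39. HB_7(39) = 5·7 + 4. Bump = 44. G_3 = 43.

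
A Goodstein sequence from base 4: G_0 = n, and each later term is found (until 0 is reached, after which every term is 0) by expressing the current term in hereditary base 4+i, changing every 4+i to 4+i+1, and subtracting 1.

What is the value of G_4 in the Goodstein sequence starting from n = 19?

63

G_0 = 19. HB_4(19) = 4^2 + 3. Bump = 28. G_1 = 27.
G_1 = 27. HB_5(27) = 5^2 + 2. Bump = 38. G_2 = 37.
G_2 = 37. HB_6(37) = 6^2 + 1. Bump = 50. G_3 = 49.
G_3 = 49. HB_7(49) = 7^2. Bump = 64. G_4 = 63.
G_4 = 63. HB_8(63) = 7·8 + 7. Bump = 70. G_5 = 69.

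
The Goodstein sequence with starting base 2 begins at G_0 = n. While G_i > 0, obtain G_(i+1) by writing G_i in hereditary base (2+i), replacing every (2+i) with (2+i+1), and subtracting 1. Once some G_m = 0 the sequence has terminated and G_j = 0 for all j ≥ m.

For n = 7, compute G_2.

259

i=0: 7 = 2^2 + 2 + 1 (b=2); 2→3: 3^3 + 3 + 1 = 31; 31−1 = 30
i=1: 30 = 3^3 + 3 (b=3); 3→4: 4^4 + 4 = 260; 260−1 = 259
i=2: 259 = 4^4 + 3 (b=4); 4→5: 5^5 + 3 = 3128; 3128−1 = 3127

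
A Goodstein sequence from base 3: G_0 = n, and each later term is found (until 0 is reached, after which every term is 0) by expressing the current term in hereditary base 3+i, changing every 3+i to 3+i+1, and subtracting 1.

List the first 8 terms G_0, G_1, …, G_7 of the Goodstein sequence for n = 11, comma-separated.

base 3: 11 = 3^2 + 2; at 4: 4^2 + 2 = 18; next = 17
base 4: 17 = 4^2 + 1; at 5: 5^2 + 1 = 26; next = 25
base 5: 25 = 5^2; at 6: 6^2 = 36; next = 35
base 6: 35 = 5·6 + 5; at 7: 5·7 + 5 = 40; next = 39
base 7: 39 = 5·7 + 4; at 8: 5·8 + 4 = 44; next = 43
base 8: 43 = 5·8 + 3; at 9: 5·9 + 3 = 48; next = 47
base 9: 47 = 5·9 + 2; at 10: 5·10 + 2 = 52; next = 51

11, 17, 25, 35, 39, 43, 47, 51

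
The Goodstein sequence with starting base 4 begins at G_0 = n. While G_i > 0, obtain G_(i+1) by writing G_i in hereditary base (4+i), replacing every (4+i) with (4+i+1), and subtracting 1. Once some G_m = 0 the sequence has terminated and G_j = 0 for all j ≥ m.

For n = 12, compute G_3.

16

G_0 = 12. HB_4(12) = 3·4. Bump = 15. G_1 = 14.
G_1 = 14. HB_5(14) = 2·5 + 4. Bump = 16. G_2 = 15.
G_2 = 15. HB_6(15) = 2·6 + 3. Bump = 17. G_3 = 16.
G_3 = 16. HB_7(16) = 2·7 + 2. Bump = 18. G_4 = 17.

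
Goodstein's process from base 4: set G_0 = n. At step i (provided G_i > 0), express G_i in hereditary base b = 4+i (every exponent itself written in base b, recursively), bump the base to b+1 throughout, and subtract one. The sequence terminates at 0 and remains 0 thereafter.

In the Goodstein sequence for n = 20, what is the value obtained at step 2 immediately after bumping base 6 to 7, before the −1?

step 0: 20 = 4^2 + 4; sub 5 for 4: 5^2 + 5; = 30; G_1 = 30−1 = 29
step 1: 29 = 5^2 + 4; sub 6 for 5: 6^2 + 4; = 40; G_2 = 40−1 = 39
step 2: 39 = 6^2 + 3; sub 7 for 6: 7^2 + 3; = 52; G_3 = 52−1 = 51

52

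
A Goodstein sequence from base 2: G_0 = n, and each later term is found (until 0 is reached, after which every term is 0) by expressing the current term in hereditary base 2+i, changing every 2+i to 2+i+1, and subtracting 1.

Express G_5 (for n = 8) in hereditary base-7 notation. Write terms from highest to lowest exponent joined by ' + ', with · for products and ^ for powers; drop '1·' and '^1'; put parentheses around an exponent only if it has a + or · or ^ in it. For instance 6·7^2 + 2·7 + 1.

2·7^7 + 2·7^2 + 7 + 4

[0] 8 ≡ 2^(2 + 1) (base 2). Lift 3: 81. −1: 80.
[1] 80 ≡ 2·3^3 + 2·3^2 + 2·3 + 2 (base 3). Lift 4: 554. −1: 553.
[2] 553 ≡ 2·4^4 + 2·4^2 + 2·4 + 1 (base 4). Lift 5: 6311. −1: 6310.
[3] 6310 ≡ 2·5^5 + 2·5^2 + 2·5 (base 5). Lift 6: 93396. −1: 93395.
[4] 93395 ≡ 2·6^6 + 2·6^2 + 6 + 5 (base 6). Lift 7: 1647196. −1: 1647195.
[5] 1647195 ≡ 2·7^7 + 2·7^2 + 7 + 4 (base 7). Lift 8: 33554572. −1: 33554571.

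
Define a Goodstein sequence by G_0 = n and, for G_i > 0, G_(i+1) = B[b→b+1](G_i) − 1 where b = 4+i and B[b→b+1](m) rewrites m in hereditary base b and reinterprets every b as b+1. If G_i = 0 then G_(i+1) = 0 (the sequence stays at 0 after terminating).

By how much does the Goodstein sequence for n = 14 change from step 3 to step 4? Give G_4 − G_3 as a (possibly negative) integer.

1

G_0=14  [base 4] 3·4 + 2  →[4↦5]→  3·5 + 2 = 17  −1 ⇒ G_1=16
G_1=16  [base 5] 3·5 + 1  →[5↦6]→  3·6 + 1 = 19  −1 ⇒ G_2=18
G_2=18  [base 6] 3·6  →[6↦7]→  3·7 = 21  −1 ⇒ G_3=20
G_3=20  [base 7] 2·7 + 6  →[7↦8]→  2·8 + 6 = 22  −1 ⇒ G_4=21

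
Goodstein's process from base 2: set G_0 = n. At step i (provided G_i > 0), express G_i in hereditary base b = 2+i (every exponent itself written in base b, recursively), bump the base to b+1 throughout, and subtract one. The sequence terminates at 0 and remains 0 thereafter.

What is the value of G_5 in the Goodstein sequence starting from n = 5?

5 —HB2→ 2^2 + 1 —bump→ 3^3 + 1 = 28 —(−1)→ 27
27 —HB3→ 3^3 —bump→ 4^4 = 256 —(−1)→ 255
255 —HB4→ 3·4^3 + 3·4^2 + 3·4 + 3 —bump→ 3·5^3 + 3·5^2 + 3·5 + 3 = 468 —(−1)→ 467
467 —HB5→ 3·5^3 + 3·5^2 + 3·5 + 2 —bump→ 3·6^3 + 3·6^2 + 3·6 + 2 = 776 —(−1)→ 775
775 —HB6→ 3·6^3 + 3·6^2 + 3·6 + 1 —bump→ 3·7^3 + 3·7^2 + 3·7 + 1 = 1198 —(−1)→ 1197

1197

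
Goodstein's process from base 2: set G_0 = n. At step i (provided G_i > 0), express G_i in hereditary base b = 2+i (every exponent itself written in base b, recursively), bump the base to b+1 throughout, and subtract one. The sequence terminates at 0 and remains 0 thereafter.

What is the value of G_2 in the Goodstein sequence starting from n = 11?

i=0: 11 = 2^(2 + 1) + 2 + 1 (b=2); 2→3: 3^(3 + 1) + 3 + 1 = 85; 85−1 = 84
i=1: 84 = 3^(3 + 1) + 3 (b=3); 3→4: 4^(4 + 1) + 4 = 1028; 1028−1 = 1027
i=2: 1027 = 4^(4 + 1) + 3 (b=4); 4→5: 5^(5 + 1) + 3 = 15628; 15628−1 = 15627

1027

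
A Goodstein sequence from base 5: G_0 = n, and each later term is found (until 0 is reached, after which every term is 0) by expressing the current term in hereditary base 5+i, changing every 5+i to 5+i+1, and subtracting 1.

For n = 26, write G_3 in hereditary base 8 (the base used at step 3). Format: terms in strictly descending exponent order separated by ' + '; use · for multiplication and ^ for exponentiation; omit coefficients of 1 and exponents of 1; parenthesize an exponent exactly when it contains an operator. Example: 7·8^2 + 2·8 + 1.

6·8 + 5

[0] 26 ≡ 5^2 + 1 (base 5). Lift 6: 37. −1: 36.
[1] 36 ≡ 6^2 (base 6). Lift 7: 49. −1: 48.
[2] 48 ≡ 6·7 + 6 (base 7). Lift 8: 54. −1: 53.
[3] 53 ≡ 6·8 + 5 (base 8). Lift 9: 59. −1: 58.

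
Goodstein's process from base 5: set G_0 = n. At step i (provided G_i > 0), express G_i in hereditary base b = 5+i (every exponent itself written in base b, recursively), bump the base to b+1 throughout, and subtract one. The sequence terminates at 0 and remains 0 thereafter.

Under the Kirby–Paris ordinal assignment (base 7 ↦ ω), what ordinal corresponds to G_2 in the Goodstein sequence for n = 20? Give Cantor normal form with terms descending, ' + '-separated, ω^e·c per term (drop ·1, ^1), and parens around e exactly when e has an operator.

ω·3 + 4

[0] 20 ≡ 4·5 (base 5). Lift 6: 24. −1: 23.
[1] 23 ≡ 3·6 + 5 (base 6). Lift 7: 26. −1: 25.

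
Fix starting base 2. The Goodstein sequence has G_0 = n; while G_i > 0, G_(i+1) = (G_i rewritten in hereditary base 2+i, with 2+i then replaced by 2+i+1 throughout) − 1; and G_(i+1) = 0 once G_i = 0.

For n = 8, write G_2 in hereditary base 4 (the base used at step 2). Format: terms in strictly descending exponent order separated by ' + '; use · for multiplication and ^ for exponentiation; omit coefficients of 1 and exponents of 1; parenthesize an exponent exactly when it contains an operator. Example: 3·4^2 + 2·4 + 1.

[0] 8 ≡ 2^(2 + 1) (base 2). Lift 3: 81. −1: 80.
[1] 80 ≡ 2·3^3 + 2·3^2 + 2·3 + 2 (base 3). Lift 4: 554. −1: 553.

2·4^4 + 2·4^2 + 2·4 + 1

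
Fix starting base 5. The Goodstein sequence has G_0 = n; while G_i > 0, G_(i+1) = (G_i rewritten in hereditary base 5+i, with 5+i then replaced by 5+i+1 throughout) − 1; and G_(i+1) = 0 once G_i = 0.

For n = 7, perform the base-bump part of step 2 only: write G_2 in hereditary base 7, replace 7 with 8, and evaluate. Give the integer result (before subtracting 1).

i=0: 7 = 5 + 2 (b=5); 5→6: 6 + 2 = 8; 8−1 = 7
i=1: 7 = 6 + 1 (b=6); 6→7: 7 + 1 = 8; 8−1 = 7
i=2: 7 = 7 (b=7); 7→8: 8 = 8; 8−1 = 7

8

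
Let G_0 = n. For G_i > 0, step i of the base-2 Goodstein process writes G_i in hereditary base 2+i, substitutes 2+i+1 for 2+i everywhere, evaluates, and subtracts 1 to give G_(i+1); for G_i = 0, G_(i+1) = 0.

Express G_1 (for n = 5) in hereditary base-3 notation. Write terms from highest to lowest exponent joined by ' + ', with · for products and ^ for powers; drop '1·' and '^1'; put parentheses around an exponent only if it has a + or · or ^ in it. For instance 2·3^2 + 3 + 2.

G_0=5  [base 2] 2^2 + 1  →[2↦3]→  3^3 + 1 = 28  −1 ⇒ G_1=27
G_1=27  [base 3] 3^3  →[3↦4]→  4^4 = 256  −1 ⇒ G_2=255

3^3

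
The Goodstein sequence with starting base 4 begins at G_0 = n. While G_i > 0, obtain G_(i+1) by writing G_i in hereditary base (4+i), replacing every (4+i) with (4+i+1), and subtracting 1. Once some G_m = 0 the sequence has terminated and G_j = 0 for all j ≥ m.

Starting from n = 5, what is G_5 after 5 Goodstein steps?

G_0 = 5. HB_4(5) = 4 + 1. Bump = 6. G_1 = 5.
G_1 = 5. HB_5(5) = 5. Bump = 6. G_2 = 5.
G_2 = 5. HB_6(5) = 5. Bump = 5. G_3 = 4.
G_3 = 4. HB_7(4) = 4. Bump = 4. G_4 = 3.
G_4 = 3. HB_8(3) = 3. Bump = 3. G_5 = 2.
G_5 = 2. HB_9(2) = 2. Bump = 2. G_6 = 1.

2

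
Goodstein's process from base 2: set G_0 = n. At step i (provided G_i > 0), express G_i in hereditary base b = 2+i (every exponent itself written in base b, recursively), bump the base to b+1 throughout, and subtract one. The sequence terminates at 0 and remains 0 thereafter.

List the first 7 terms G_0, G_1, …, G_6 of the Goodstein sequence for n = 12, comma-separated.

12, 107, 1065, 15685, 280019, 5764910, 134217867

G_0=12  [base 2] 2^(2 + 1) + 2^2  →[2↦3]→  3^(3 + 1) + 3^3 = 108  −1 ⇒ G_1=107
G_1=107  [base 3] 3^(3 + 1) + 2·3^2 + 2·3 + 2  →[3↦4]→  4^(4 + 1) + 2·4^2 + 2·4 + 2 = 1066  −1 ⇒ G_2=1065
G_2=1065  [base 4] 4^(4 + 1) + 2·4^2 + 2·4 + 1  →[4↦5]→  5^(5 + 1) + 2·5^2 + 2·5 + 1 = 15686  −1 ⇒ G_3=15685
G_3=15685  [base 5] 5^(5 + 1) + 2·5^2 + 2·5  →[5↦6]→  6^(6 + 1) + 2·6^2 + 2·6 = 280020  −1 ⇒ G_4=280019
G_4=280019  [base 6] 6^(6 + 1) + 2·6^2 + 6 + 5  →[6↦7]→  7^(7 + 1) + 2·7^2 + 7 + 5 = 5764911  −1 ⇒ G_5=5764910
G_5=5764910  [base 7] 7^(7 + 1) + 2·7^2 + 7 + 4  →[7↦8]→  8^(8 + 1) + 2·8^2 + 8 + 4 = 134217868  −1 ⇒ G_6=134217867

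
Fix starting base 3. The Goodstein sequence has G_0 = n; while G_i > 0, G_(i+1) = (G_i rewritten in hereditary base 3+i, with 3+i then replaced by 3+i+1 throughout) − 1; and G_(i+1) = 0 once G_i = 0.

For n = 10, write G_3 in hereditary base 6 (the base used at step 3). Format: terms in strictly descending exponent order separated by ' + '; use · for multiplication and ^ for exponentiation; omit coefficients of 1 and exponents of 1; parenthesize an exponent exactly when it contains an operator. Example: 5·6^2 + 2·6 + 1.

4·6 + 3

10 —HB3→ 3^2 + 1 —bump→ 4^2 + 1 = 17 —(−1)→ 16
16 —HB4→ 4^2 —bump→ 5^2 = 25 —(−1)→ 24
24 —HB5→ 4·5 + 4 —bump→ 4·6 + 4 = 28 —(−1)→ 27
27 —HB6→ 4·6 + 3 —bump→ 4·7 + 3 = 31 —(−1)→ 30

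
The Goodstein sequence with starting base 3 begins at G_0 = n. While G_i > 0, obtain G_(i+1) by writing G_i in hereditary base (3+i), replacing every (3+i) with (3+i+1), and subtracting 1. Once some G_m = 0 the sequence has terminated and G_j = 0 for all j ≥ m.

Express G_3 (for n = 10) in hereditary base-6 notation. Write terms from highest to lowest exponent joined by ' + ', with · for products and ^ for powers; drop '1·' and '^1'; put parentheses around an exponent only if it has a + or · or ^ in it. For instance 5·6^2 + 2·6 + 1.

i=0: 10 = 3^2 + 1 (b=3); 3→4: 4^2 + 1 = 17; 17−1 = 16
i=1: 16 = 4^2 (b=4); 4→5: 5^2 = 25; 25−1 = 24
i=2: 24 = 4·5 + 4 (b=5); 5→6: 4·6 + 4 = 28; 28−1 = 27
i=3: 27 = 4·6 + 3 (b=6); 6→7: 4·7 + 3 = 31; 31−1 = 30

4·6 + 3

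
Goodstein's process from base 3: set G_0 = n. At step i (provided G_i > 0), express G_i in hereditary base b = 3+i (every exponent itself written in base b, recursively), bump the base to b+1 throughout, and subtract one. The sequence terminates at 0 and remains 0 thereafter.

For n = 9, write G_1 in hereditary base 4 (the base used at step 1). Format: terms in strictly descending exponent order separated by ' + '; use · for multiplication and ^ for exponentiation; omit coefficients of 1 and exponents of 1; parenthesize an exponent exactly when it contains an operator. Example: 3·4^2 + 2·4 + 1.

9 —HB3→ 3^2 —bump→ 4^2 = 16 —(−1)→ 15
15 —HB4→ 3·4 + 3 —bump→ 3·5 + 3 = 18 —(−1)→ 17

3·4 + 3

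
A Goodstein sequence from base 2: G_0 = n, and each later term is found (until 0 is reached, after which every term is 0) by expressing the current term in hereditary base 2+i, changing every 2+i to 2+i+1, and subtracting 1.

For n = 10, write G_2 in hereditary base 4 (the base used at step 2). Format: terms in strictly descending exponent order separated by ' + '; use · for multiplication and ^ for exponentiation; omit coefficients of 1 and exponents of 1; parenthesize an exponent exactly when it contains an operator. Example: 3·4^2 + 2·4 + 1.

10 —HB2→ 2^(2 + 1) + 2 —bump→ 3^(3 + 1) + 3 = 84 —(−1)→ 83
83 —HB3→ 3^(3 + 1) + 2 —bump→ 4^(4 + 1) + 2 = 1026 —(−1)→ 1025
1025 —HB4→ 4^(4 + 1) + 1 —bump→ 5^(5 + 1) + 1 = 15626 —(−1)→ 15625

4^(4 + 1) + 1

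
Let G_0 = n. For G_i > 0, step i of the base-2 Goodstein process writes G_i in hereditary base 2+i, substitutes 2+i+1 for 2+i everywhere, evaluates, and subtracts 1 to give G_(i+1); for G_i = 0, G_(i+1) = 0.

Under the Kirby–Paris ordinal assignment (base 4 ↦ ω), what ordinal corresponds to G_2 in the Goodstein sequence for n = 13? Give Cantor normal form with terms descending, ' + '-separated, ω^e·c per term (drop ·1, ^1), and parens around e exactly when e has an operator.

step 0: 13 = 2^(2 + 1) + 2^2 + 1; sub 3 for 2: 3^(3 + 1) + 3^3 + 1; = 109; G_1 = 109−1 = 108
step 1: 108 = 3^(3 + 1) + 3^3; sub 4 for 3: 4^(4 + 1) + 4^4; = 1280; G_2 = 1280−1 = 1279
step 2: 1279 = 4^(4 + 1) + 3·4^3 + 3·4^2 + 3·4 + 3; sub 5 for 4: 5^(5 + 1) + 3·5^3 + 3·5^2 + 3·5 + 3; = 16093; G_3 = 16093−1 = 16092

ω^(ω + 1) + ω^3·3 + ω^2·3 + ω·3 + 3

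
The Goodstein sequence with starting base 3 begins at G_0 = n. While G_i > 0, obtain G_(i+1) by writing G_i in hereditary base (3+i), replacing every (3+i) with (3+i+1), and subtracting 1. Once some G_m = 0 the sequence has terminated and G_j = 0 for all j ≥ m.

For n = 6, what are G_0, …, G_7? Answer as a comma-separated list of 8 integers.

6 —HB3→ 2·3 —bump→ 2·4 = 8 —(−1)→ 7
7 —HB4→ 4 + 3 —bump→ 5 + 3 = 8 —(−1)→ 7
7 —HB5→ 5 + 2 —bump→ 6 + 2 = 8 —(−1)→ 7
7 —HB6→ 6 + 1 —bump→ 7 + 1 = 8 —(−1)→ 7
7 —HB7→ 7 —bump→ 8 = 8 —(−1)→ 7
7 —HB8→ 7 —bump→ 7 = 7 —(−1)→ 6
6 —HB9→ 6 —bump→ 6 = 6 —(−1)→ 5

6, 7, 7, 7, 7, 7, 6, 5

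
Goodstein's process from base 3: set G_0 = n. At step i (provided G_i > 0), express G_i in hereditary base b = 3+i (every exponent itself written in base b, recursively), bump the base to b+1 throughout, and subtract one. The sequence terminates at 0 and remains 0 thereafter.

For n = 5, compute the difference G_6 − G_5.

-1

i=0: 5 = 3 + 2 (b=3); 3→4: 4 + 2 = 6; 6−1 = 5
i=1: 5 = 4 + 1 (b=4); 4→5: 5 + 1 = 6; 6−1 = 5
i=2: 5 = 5 (b=5); 5→6: 6 = 6; 6−1 = 5
i=3: 5 = 5 (b=6); 6→7: 5 = 5; 5−1 = 4
i=4: 4 = 4 (b=7); 7→8: 4 = 4; 4−1 = 3
i=5: 3 = 3 (b=8); 8→9: 3 = 3; 3−1 = 2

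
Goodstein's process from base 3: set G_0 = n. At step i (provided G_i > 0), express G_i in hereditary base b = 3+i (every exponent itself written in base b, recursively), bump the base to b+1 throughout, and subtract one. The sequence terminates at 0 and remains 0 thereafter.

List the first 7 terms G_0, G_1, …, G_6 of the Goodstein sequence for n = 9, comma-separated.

step 0: 9 = 3^2; sub 4 for 3: 4^2; = 16; G_1 = 16−1 = 15
step 1: 15 = 3·4 + 3; sub 5 for 4: 3·5 + 3; = 18; G_2 = 18−1 = 17
step 2: 17 = 3·5 + 2; sub 6 for 5: 3·6 + 2; = 20; G_3 = 20−1 = 19
step 3: 19 = 3·6 + 1; sub 7 for 6: 3·7 + 1; = 22; G_4 = 22−1 = 21
step 4: 21 = 3·7; sub 8 for 7: 3·8; = 24; G_5 = 24−1 = 23
step 5: 23 = 2·8 + 7; sub 9 for 8: 2·9 + 7; = 25; G_6 = 25−1 = 24

9, 15, 17, 19, 21, 23, 24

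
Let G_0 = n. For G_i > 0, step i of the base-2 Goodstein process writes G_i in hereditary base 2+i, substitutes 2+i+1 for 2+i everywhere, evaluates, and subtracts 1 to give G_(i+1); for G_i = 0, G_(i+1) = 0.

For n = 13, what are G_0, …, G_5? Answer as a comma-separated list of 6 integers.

[0] 13 ≡ 2^(2 + 1) + 2^2 + 1 (base 2). Lift 3: 109. −1: 108.
[1] 108 ≡ 3^(3 + 1) + 3^3 (base 3). Lift 4: 1280. −1: 1279.
[2] 1279 ≡ 4^(4 + 1) + 3·4^3 + 3·4^2 + 3·4 + 3 (base 4). Lift 5: 16093. −1: 16092.
[3] 16092 ≡ 5^(5 + 1) + 3·5^3 + 3·5^2 + 3·5 + 2 (base 5). Lift 6: 280712. −1: 280711.
[4] 280711 ≡ 6^(6 + 1) + 3·6^3 + 3·6^2 + 3·6 + 1 (base 6). Lift 7: 5765999. −1: 5765998.

13, 108, 1279, 16092, 280711, 5765998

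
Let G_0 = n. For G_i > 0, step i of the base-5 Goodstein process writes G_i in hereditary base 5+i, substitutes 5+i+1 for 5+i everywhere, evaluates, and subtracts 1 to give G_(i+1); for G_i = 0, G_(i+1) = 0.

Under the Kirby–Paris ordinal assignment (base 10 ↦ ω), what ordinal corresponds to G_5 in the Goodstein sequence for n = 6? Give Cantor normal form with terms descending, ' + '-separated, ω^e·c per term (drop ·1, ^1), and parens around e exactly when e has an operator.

base 5: 6 = 5 + 1; at 6: 6 + 1 = 7; next = 6
base 6: 6 = 6; at 7: 7 = 7; next = 6
base 7: 6 = 6; at 8: 6 = 6; next = 5
base 8: 5 = 5; at 9: 5 = 5; next = 4
base 9: 4 = 4; at 10: 4 = 4; next = 3

3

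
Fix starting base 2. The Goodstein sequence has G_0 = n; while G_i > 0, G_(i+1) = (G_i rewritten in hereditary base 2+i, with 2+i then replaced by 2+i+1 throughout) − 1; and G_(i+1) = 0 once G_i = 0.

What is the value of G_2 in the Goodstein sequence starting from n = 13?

13 —HB2→ 2^(2 + 1) + 2^2 + 1 —bump→ 3^(3 + 1) + 3^3 + 1 = 109 —(−1)→ 108
108 —HB3→ 3^(3 + 1) + 3^3 —bump→ 4^(4 + 1) + 4^4 = 1280 —(−1)→ 1279
1279 —HB4→ 4^(4 + 1) + 3·4^3 + 3·4^2 + 3·4 + 3 —bump→ 5^(5 + 1) + 3·5^3 + 3·5^2 + 3·5 + 3 = 16093 —(−1)→ 16092

1279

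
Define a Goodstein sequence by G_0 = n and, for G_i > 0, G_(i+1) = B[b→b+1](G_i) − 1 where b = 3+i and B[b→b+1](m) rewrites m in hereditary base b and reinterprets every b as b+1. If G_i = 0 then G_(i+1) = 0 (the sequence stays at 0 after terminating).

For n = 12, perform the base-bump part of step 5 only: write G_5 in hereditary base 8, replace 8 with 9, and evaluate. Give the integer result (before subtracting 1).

step 0: 12 = 3^2 + 3; sub 4 for 3: 4^2 + 4; = 20; G_1 = 20−1 = 19
step 1: 19 = 4^2 + 3; sub 5 for 4: 5^2 + 3; = 28; G_2 = 28−1 = 27
step 2: 27 = 5^2 + 2; sub 6 for 5: 6^2 + 2; = 38; G_3 = 38−1 = 37
step 3: 37 = 6^2 + 1; sub 7 for 6: 7^2 + 1; = 50; G_4 = 50−1 = 49
step 4: 49 = 7^2; sub 8 for 7: 8^2; = 64; G_5 = 64−1 = 63
step 5: 63 = 7·8 + 7; sub 9 for 8: 7·9 + 7; = 70; G_6 = 70−1 = 69

70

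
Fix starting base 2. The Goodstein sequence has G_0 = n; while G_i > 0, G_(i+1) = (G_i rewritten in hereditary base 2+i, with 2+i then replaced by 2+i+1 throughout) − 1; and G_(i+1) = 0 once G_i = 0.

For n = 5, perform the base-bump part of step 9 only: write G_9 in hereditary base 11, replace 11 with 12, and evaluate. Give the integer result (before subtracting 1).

5644

base 2: 5 = 2^2 + 1; at 3: 3^3 + 1 = 28; next = 27
base 3: 27 = 3^3; at 4: 4^4 = 256; next = 255
base 4: 255 = 3·4^3 + 3·4^2 + 3·4 + 3; at 5: 3·5^3 + 3·5^2 + 3·5 + 3 = 468; next = 467
base 5: 467 = 3·5^3 + 3·5^2 + 3·5 + 2; at 6: 3·6^3 + 3·6^2 + 3·6 + 2 = 776; next = 775
base 6: 775 = 3·6^3 + 3·6^2 + 3·6 + 1; at 7: 3·7^3 + 3·7^2 + 3·7 + 1 = 1198; next = 1197
base 7: 1197 = 3·7^3 + 3·7^2 + 3·7; at 8: 3·8^3 + 3·8^2 + 3·8 = 1752; next = 1751
base 8: 1751 = 3·8^3 + 3·8^2 + 2·8 + 7; at 9: 3·9^3 + 3·9^2 + 2·9 + 7 = 2455; next = 2454
base 9: 2454 = 3·9^3 + 3·9^2 + 2·9 + 6; at 10: 3·10^3 + 3·10^2 + 2·10 + 6 = 3326; next = 3325
base 10: 3325 = 3·10^3 + 3·10^2 + 2·10 + 5; at 11: 3·11^3 + 3·11^2 + 2·11 + 5 = 4383; next = 4382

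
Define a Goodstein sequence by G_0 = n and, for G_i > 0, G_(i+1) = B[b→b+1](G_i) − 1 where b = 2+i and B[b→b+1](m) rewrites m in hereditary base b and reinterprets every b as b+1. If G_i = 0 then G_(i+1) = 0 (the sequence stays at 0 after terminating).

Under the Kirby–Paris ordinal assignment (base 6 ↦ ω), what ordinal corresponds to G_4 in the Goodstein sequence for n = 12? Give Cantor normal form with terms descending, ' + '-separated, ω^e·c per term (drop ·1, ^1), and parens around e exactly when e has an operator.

ω^(ω + 1) + ω^2·2 + ω + 5

[0] 12 ≡ 2^(2 + 1) + 2^2 (base 2). Lift 3: 108. −1: 107.
[1] 107 ≡ 3^(3 + 1) + 2·3^2 + 2·3 + 2 (base 3). Lift 4: 1066. −1: 1065.
[2] 1065 ≡ 4^(4 + 1) + 2·4^2 + 2·4 + 1 (base 4). Lift 5: 15686. −1: 15685.
[3] 15685 ≡ 5^(5 + 1) + 2·5^2 + 2·5 (base 5). Lift 6: 280020. −1: 280019.
[4] 280019 ≡ 6^(6 + 1) + 2·6^2 + 6 + 5 (base 6). Lift 7: 5764911. −1: 5764910.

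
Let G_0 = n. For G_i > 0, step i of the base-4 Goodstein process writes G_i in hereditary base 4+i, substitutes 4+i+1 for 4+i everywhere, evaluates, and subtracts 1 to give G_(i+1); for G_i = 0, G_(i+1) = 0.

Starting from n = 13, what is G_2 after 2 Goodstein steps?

G_0 = 13. HB_4(13) = 3·4 + 1. Bump = 16. G_1 = 15.
G_1 = 15. HB_5(15) = 3·5. Bump = 18. G_2 = 17.
G_2 = 17. HB_6(17) = 2·6 + 5. Bump = 19. G_3 = 18.

17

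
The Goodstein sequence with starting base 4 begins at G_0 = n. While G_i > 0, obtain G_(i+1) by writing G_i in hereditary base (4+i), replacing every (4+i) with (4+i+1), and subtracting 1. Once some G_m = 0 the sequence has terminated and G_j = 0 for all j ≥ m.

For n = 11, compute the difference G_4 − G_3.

G_0 = 11. HB_4(11) = 2·4 + 3. Bump = 13. G_1 = 12.
G_1 = 12. HB_5(12) = 2·5 + 2. Bump = 14. G_2 = 13.
G_2 = 13. HB_6(13) = 2·6 + 1. Bump = 15. G_3 = 14.
G_3 = 14. HB_7(14) = 2·7. Bump = 16. G_4 = 15.

1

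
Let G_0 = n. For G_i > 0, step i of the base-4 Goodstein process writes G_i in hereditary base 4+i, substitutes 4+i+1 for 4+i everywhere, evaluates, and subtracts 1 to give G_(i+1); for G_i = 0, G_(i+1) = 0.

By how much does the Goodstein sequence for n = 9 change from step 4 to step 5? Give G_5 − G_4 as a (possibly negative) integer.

0

step 0: 9 = 2·4 + 1; sub 5 for 4: 2·5 + 1; = 11; G_1 = 11−1 = 10
step 1: 10 = 2·5; sub 6 for 5: 2·6; = 12; G_2 = 12−1 = 11
step 2: 11 = 6 + 5; sub 7 for 6: 7 + 5; = 12; G_3 = 12−1 = 11
step 3: 11 = 7 + 4; sub 8 for 7: 8 + 4; = 12; G_4 = 12−1 = 11
step 4: 11 = 8 + 3; sub 9 for 8: 9 + 3; = 12; G_5 = 12−1 = 11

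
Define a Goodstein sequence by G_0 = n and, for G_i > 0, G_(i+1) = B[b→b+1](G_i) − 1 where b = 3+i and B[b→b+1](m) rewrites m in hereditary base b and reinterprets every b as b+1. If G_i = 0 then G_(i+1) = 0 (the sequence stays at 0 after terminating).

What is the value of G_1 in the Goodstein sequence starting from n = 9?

15

[0] 9 ≡ 3^2 (base 3). Lift 4: 16. −1: 15.
[1] 15 ≡ 3·4 + 3 (base 4). Lift 5: 18. −1: 17.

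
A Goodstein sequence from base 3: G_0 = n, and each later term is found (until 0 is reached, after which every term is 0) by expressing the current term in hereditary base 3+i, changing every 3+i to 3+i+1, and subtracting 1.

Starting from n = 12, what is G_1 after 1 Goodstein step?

12 —HB3→ 3^2 + 3 —bump→ 4^2 + 4 = 20 —(−1)→ 19
19 —HB4→ 4^2 + 3 —bump→ 5^2 + 3 = 28 —(−1)→ 27

19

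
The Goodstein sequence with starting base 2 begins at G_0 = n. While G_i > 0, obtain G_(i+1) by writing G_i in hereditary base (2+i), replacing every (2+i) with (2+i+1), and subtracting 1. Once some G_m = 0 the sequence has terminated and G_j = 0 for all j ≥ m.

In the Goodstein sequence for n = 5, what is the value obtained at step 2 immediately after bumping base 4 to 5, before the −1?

468

i=0: 5 = 2^2 + 1 (b=2); 2→3: 3^3 + 1 = 28; 28−1 = 27
i=1: 27 = 3^3 (b=3); 3→4: 4^4 = 256; 256−1 = 255
i=2: 255 = 3·4^3 + 3·4^2 + 3·4 + 3 (b=4); 4→5: 3·5^3 + 3·5^2 + 3·5 + 3 = 468; 468−1 = 467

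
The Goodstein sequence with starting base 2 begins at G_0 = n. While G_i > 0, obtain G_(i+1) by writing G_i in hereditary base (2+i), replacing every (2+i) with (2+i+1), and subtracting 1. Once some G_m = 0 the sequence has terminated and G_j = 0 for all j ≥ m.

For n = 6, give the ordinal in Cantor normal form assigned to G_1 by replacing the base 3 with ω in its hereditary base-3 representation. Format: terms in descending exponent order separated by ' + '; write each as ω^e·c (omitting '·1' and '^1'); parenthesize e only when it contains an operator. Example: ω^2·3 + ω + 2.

G_0 = 6. HB_2(6) = 2^2 + 2. Bump = 30. G_1 = 29.
G_1 = 29. HB_3(29) = 3^3 + 2. Bump = 258. G_2 = 257.

ω^ω + 2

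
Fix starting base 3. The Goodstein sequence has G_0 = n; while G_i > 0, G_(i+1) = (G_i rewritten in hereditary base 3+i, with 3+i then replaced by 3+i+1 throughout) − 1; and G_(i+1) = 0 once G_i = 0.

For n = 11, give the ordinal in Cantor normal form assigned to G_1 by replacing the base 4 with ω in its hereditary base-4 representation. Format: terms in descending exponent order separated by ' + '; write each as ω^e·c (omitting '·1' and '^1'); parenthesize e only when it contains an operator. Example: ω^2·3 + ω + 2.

G_0=11  [base 3] 3^2 + 2  →[3↦4]→  4^2 + 2 = 18  −1 ⇒ G_1=17
G_1=17  [base 4] 4^2 + 1  →[4↦5]→  5^2 + 1 = 26  −1 ⇒ G_2=25

ω^2 + 1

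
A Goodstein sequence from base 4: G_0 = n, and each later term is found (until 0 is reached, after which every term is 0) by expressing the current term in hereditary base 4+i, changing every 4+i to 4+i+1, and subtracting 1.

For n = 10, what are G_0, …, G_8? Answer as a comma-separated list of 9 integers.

10 —HB4→ 2·4 + 2 —bump→ 2·5 + 2 = 12 —(−1)→ 11
11 —HB5→ 2·5 + 1 —bump→ 2·6 + 1 = 13 —(−1)→ 12
12 —HB6→ 2·6 —bump→ 2·7 = 14 —(−1)→ 13
13 —HB7→ 7 + 6 —bump→ 8 + 6 = 14 —(−1)→ 13
13 —HB8→ 8 + 5 —bump→ 9 + 5 = 14 —(−1)→ 13
13 —HB9→ 9 + 4 —bump→ 10 + 4 = 14 —(−1)→ 13
13 —HB10→ 10 + 3 —bump→ 11 + 3 = 14 —(−1)→ 13
13 —HB11→ 11 + 2 —bump→ 12 + 2 = 14 —(−1)→ 13

10, 11, 12, 13, 13, 13, 13, 13, 13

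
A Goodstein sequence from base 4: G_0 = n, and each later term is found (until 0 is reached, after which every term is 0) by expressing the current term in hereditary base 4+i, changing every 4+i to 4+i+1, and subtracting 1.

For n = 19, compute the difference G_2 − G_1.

10

i=0: 19 = 4^2 + 3 (b=4); 4→5: 5^2 + 3 = 28; 28−1 = 27
i=1: 27 = 5^2 + 2 (b=5); 5→6: 6^2 + 2 = 38; 38−1 = 37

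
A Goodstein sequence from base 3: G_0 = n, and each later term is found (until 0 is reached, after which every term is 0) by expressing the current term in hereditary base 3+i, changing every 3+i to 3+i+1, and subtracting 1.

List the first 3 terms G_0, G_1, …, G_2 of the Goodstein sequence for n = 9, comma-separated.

i=0: 9 = 3^2 (b=3); 3→4: 4^2 = 16; 16−1 = 15
i=1: 15 = 3·4 + 3 (b=4); 4→5: 3·5 + 3 = 18; 18−1 = 17

9, 15, 17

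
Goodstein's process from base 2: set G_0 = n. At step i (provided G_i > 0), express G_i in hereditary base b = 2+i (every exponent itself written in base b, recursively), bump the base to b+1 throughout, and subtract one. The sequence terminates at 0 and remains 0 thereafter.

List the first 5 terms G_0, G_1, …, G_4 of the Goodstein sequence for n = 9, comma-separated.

9, 81, 1023, 9842, 140743

(0) 9|_2 = 2^(2 + 1) + 1 ↦ 3^(3 + 1) + 1|_3 = 82 ⇒ 81
(1) 81|_3 = 3^(3 + 1) ↦ 4^(4 + 1)|_4 = 1024 ⇒ 1023
(2) 1023|_4 = 3·4^4 + 3·4^3 + 3·4^2 + 3·4 + 3 ↦ 3·5^5 + 3·5^3 + 3·5^2 + 3·5 + 3|_5 = 9843 ⇒ 9842
(3) 9842|_5 = 3·5^5 + 3·5^3 + 3·5^2 + 3·5 + 2 ↦ 3·6^6 + 3·6^3 + 3·6^2 + 3·6 + 2|_6 = 140744 ⇒ 140743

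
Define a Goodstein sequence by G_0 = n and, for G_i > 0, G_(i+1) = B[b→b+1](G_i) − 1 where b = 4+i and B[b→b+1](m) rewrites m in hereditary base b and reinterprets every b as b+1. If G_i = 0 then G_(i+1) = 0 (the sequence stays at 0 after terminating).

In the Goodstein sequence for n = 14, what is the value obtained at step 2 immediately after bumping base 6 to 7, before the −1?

21

(0) 14|_4 = 3·4 + 2 ↦ 3·5 + 2|_5 = 17 ⇒ 16
(1) 16|_5 = 3·5 + 1 ↦ 3·6 + 1|_6 = 19 ⇒ 18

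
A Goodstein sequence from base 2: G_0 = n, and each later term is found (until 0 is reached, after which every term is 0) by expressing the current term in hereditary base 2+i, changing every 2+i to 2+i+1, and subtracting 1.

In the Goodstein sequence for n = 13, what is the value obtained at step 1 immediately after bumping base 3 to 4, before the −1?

(0) 13|_2 = 2^(2 + 1) + 2^2 + 1 ↦ 3^(3 + 1) + 3^3 + 1|_3 = 109 ⇒ 108
(1) 108|_3 = 3^(3 + 1) + 3^3 ↦ 4^(4 + 1) + 4^4|_4 = 1280 ⇒ 1279

1280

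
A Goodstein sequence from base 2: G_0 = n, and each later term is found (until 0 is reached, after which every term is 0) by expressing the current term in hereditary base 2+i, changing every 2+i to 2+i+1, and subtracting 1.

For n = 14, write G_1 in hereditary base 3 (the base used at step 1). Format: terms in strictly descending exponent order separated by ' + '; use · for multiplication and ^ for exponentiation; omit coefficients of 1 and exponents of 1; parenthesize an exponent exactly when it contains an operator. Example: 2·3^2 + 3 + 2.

3^(3 + 1) + 3^3 + 2

14 —HB2→ 2^(2 + 1) + 2^2 + 2 —bump→ 3^(3 + 1) + 3^3 + 3 = 111 —(−1)→ 110
110 —HB3→ 3^(3 + 1) + 3^3 + 2 —bump→ 4^(4 + 1) + 4^4 + 2 = 1282 —(−1)→ 1281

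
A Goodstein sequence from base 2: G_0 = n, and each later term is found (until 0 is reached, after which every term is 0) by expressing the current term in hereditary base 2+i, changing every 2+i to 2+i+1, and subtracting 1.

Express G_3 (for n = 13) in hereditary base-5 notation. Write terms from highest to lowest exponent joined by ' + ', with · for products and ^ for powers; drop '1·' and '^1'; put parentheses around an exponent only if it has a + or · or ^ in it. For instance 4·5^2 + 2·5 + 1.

step 0: 13 = 2^(2 + 1) + 2^2 + 1; sub 3 for 2: 3^(3 + 1) + 3^3 + 1; = 109; G_1 = 109−1 = 108
step 1: 108 = 3^(3 + 1) + 3^3; sub 4 for 3: 4^(4 + 1) + 4^4; = 1280; G_2 = 1280−1 = 1279
step 2: 1279 = 4^(4 + 1) + 3·4^3 + 3·4^2 + 3·4 + 3; sub 5 for 4: 5^(5 + 1) + 3·5^3 + 3·5^2 + 3·5 + 3; = 16093; G_3 = 16093−1 = 16092
step 3: 16092 = 5^(5 + 1) + 3·5^3 + 3·5^2 + 3·5 + 2; sub 6 for 5: 6^(6 + 1) + 3·6^3 + 3·6^2 + 3·6 + 2; = 280712; G_4 = 280712−1 = 280711

5^(5 + 1) + 3·5^3 + 3·5^2 + 3·5 + 2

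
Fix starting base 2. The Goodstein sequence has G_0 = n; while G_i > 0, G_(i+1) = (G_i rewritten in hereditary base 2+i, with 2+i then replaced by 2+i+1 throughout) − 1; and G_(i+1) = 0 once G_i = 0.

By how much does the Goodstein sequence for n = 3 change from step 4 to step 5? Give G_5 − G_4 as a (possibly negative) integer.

-1

base 2: 3 = 2 + 1; at 3: 3 + 1 = 4; next = 3
base 3: 3 = 3; at 4: 4 = 4; next = 3
base 4: 3 = 3; at 5: 3 = 3; next = 2
base 5: 2 = 2; at 6: 2 = 2; next = 1
base 6: 1 = 1; at 7: 1 = 1; next = 0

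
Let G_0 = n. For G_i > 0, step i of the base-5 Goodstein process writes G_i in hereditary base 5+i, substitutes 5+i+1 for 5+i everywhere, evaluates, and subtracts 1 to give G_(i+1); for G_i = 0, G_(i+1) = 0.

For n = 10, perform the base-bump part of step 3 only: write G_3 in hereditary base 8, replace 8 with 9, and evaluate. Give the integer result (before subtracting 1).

(0) 10|_5 = 2·5 ↦ 2·6|_6 = 12 ⇒ 11
(1) 11|_6 = 6 + 5 ↦ 7 + 5|_7 = 12 ⇒ 11
(2) 11|_7 = 7 + 4 ↦ 8 + 4|_8 = 12 ⇒ 11
(3) 11|_8 = 8 + 3 ↦ 9 + 3|_9 = 12 ⇒ 11

12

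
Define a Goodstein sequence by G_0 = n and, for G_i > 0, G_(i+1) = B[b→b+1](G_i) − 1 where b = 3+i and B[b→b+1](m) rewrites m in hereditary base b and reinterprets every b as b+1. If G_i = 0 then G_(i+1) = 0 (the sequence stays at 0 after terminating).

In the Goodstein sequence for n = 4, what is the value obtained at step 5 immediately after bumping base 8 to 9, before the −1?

1

base 3: 4 = 3 + 1; at 4: 4 + 1 = 5; next = 4
base 4: 4 = 4; at 5: 5 = 5; next = 4
base 5: 4 = 4; at 6: 4 = 4; next = 3
base 6: 3 = 3; at 7: 3 = 3; next = 2
base 7: 2 = 2; at 8: 2 = 2; next = 1
base 8: 1 = 1; at 9: 1 = 1; next = 0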